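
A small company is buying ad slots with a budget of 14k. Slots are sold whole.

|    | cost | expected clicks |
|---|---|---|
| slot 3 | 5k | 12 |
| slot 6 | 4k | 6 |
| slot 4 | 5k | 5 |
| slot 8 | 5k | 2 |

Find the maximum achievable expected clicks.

slot 3 + slot 6 + slot 8: cost 5 + 4 + 5 = 14 ≤ 14, expected clicks 12 + 6 + 2 = 20.
slot 3 + slot 6 + slot 4: cost 5 + 4 + 5 = 14 ≤ 14, expected clicks 12 + 6 + 5 = 23.
slot 3 + slot 6: cost 5 + 4 = 9 ≤ 14, expected clicks 12 + 6 = 18.
Best is slot 3, slot 6, and slot 4 with total expected clicks 23.

23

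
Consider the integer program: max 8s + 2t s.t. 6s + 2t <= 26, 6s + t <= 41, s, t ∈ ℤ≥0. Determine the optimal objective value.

34

(s,t)=(4,1): 6·4+2·1=26≤26, 6·4+1·1=25≤41, objective 34.
(s,t)=(4,0): 6·4+2·0=24≤26, 6·4+1·0=24≤41, objective 32.
(s,t)=(3,2): 6·3+2·2=22≤26, 6·3+1·2=20≤41, objective 28.
(s,t)=(3,1): 6·3+2·1=20≤26, 6·3+1·1=19≤41, objective 26.
No feasible integer point exceeds 34.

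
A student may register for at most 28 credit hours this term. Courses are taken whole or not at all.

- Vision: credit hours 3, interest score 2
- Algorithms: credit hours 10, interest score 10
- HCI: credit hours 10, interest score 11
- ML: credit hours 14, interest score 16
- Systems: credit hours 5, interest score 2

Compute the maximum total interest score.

This is an integer program with binary decision variables.
Take Vision, HCI, and ML: credit hours 3 + 10 + 14 = 27 ≤ 28, interest score 2 + 11 + 16 = 29.
No other feasible combination does better.

29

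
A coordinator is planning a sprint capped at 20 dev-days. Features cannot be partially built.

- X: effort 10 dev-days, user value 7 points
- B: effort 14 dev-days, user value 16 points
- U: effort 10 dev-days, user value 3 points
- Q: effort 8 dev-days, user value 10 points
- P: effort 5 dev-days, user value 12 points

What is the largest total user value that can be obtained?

Allowing fractional choices, the relaxed optimum would be about 30.0, but features are indivisible.
B + P: effort 14 + 5 = 19 ≤ 20, user value 16 + 12 = 28.
Q + P: effort 8 + 5 = 13 ≤ 20, user value 10 + 12 = 22.
X + P: effort 10 + 5 = 15 ≤ 20, user value 7 + 12 = 19.
Best is B and P with total user value 28.

28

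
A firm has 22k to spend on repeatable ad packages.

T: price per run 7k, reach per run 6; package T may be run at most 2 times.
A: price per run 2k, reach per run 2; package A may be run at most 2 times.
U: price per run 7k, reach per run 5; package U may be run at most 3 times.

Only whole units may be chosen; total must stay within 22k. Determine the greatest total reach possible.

17

This is a bounded integer knapsack.
Take 2×T and 1×U: price 21 ≤ 22, reach 2·6 + 1·5 = 17.
No other integer combination yields more.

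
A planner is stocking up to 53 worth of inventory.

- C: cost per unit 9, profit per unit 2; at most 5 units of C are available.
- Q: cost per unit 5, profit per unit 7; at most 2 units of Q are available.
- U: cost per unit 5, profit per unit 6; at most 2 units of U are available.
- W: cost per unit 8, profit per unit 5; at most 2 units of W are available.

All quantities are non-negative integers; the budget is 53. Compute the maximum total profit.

Q has the best ratio (7/5); taking only Q gives at most 2×7 = 14 (stopped by the supply cap of 2).
Mixing does better — 1×C, 2×Q, 2×U, and 2×W: cost 45 ≤ 53, profit 1·2 + 2·7 + 2·6 + 2·5 = 38.

38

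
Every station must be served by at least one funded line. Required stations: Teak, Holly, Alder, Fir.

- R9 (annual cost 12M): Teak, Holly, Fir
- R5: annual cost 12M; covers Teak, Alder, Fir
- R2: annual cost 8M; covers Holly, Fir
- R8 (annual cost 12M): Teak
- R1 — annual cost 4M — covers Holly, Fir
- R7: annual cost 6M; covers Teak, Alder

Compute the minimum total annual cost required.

10

Choose R1 and R7: together they cover Teak, Holly, Alder, Fir — every station.
Total annual cost: 4 + 6 = 10.
No cover costs less than 10.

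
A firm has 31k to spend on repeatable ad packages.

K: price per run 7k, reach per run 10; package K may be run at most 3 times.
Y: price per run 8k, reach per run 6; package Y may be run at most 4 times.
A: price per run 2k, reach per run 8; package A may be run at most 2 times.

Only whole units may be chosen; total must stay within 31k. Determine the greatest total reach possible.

46

Take 3×K and 2×A: price 25 ≤ 31, reach 3·10 + 2·8 = 46.
A has the best ratio (8/2) and is taken to its limit of 2; remaining capacity is filled optimally with the others.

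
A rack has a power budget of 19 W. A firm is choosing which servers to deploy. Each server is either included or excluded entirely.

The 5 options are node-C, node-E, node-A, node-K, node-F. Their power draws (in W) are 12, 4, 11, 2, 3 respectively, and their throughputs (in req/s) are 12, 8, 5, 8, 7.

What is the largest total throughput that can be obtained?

Allowing fractional choices, the relaxed optimum would be about 33.0, but servers are indivisible.
node-C + node-E + node-F: power draw 12 + 4 + 3 = 19 ≤ 19, throughput 12 + 8 + 7 = 27.
node-C + node-E + node-K: power draw 12 + 4 + 2 = 18 ≤ 19, throughput 12 + 8 + 8 = 28.
node-C + node-K + node-F: power draw 12 + 2 + 3 = 17 ≤ 19, throughput 12 + 8 + 7 = 27.
Best is node-C, node-E, and node-K with total throughput 28.

28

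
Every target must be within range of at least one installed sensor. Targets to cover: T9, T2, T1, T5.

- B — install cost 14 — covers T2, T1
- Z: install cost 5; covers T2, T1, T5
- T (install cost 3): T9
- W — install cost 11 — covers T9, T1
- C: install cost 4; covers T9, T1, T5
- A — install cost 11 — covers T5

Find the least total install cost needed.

8

The greedy cost-per-new-target heuristic would pick C and Z for 9, but a cheaper cover exists.
Choose Z and T: together they cover T9, T2, T1, T5 — every target.
Total install cost: 5 + 3 = 8.
No cover costs less than 8.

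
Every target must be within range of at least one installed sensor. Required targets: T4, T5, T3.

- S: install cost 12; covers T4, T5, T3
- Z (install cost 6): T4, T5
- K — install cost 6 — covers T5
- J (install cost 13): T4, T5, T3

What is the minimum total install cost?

S alone covers T4, T5, T3 — every target.
Total install cost: 12.

12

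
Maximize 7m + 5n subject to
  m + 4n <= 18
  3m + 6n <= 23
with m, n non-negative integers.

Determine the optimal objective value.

The continuous relaxation peaks at (7.67, 0) with value 53.67; rounding to a feasible lattice point costs some objective.
(m,n)=(7,0): 1·7+4·0=7≤18, 3·7+6·0=21≤23, objective 49.
(m,n)=(6,0): 1·6+4·0=6≤18, 3·6+6·0=18≤23, objective 42.
The best lattice point is (7,0), giving 49.

49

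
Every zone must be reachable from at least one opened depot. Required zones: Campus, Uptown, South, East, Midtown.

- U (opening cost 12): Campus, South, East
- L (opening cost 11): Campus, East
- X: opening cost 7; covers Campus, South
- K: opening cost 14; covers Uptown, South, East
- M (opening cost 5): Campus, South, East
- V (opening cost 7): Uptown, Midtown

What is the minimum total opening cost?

12

This is an integer covering problem.
Choose M and V: together they cover Campus, Uptown, South, East, Midtown — every zone.
Total opening cost: 5 + 7 = 12.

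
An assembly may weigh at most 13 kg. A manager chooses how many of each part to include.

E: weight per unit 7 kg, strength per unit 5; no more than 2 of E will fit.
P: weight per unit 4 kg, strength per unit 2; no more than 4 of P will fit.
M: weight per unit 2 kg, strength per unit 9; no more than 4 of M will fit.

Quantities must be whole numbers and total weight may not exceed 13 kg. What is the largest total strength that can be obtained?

M has the best ratio (9/2); taking only M gives at most 4×9 = 36 (stopped by the supply cap of 4).
Mixing does better — 1×P and 4×M: weight 12 ≤ 13, strength 1·2 + 4·9 = 38.

38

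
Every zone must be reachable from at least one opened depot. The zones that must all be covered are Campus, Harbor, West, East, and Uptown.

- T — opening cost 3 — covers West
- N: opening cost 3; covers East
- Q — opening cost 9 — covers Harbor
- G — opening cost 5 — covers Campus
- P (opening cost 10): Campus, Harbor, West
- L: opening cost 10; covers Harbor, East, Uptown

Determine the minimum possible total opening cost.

18

This is a weighted set-cover instance.
The greedy cost-per-new-zone heuristic would pick T, N, G, and L for 21, but a cheaper cover exists.
Choose T, G, and L: together they cover Campus, Harbor, West, East, Uptown — every zone.
Total opening cost: 3 + 5 + 10 = 18.
No cover costs less than 18.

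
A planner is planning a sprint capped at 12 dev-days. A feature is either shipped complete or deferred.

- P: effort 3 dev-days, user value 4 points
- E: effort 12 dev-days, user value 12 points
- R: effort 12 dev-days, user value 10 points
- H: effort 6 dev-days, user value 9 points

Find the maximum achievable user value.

13

Allowing fractional choices, the relaxed optimum would be about 16.0, but features are indivisible.
P + H: effort 3 + 6 = 9 ≤ 12, user value 4 + 9 = 13.
E: effort 12 ≤ 12, user value 12.
R: effort 12 ≤ 12, user value 10.
Best is P and H with total user value 13.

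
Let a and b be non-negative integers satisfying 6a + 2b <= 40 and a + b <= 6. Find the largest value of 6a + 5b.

36

(a,b)=(6,0): 6·6+2·0=36≤40, 1·6+1·0=6≤6, objective 36.
(a,b)=(5,1): 6·5+2·1=32≤40, 1·5+1·1=6≤6, objective 35.
(a,b)=(5,0): 6·5+2·0=30≤40, 1·5+1·0=5≤6, objective 30.
No feasible integer point exceeds 36.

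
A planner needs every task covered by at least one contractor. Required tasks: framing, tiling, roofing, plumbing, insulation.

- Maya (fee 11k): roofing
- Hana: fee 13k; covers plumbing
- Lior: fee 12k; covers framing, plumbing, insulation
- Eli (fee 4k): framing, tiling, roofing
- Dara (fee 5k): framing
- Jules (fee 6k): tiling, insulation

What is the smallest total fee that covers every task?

This is an integer covering problem.
Choose Lior and Eli: together they cover framing, tiling, roofing, plumbing, insulation — every task.
Total fee: 12 + 4 = 16.
No cover costs less than 16.

16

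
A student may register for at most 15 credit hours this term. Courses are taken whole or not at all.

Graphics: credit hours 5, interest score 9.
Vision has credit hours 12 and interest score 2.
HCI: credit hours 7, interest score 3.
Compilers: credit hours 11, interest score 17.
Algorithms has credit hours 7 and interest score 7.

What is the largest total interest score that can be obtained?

17

Graphics + HCI: credit hours 5 + 7 = 12 ≤ 15, interest score 9 + 3 = 12.
Compilers: credit hours 11 ≤ 15, interest score 17.
Graphics + Algorithms: credit hours 5 + 7 = 12 ≤ 15, interest score 9 + 7 = 16.
Best is Compilers with total interest score 17.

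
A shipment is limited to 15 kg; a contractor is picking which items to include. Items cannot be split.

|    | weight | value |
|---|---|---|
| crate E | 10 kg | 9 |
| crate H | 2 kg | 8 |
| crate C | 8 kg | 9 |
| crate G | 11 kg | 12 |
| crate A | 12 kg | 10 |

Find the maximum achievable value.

20

This is a 0-1 knapsack instance.
Allowing fractional choices, the relaxed optimum would be about 22.5, but items are indivisible.
crate H + crate G: weight 2 + 11 = 13 ≤ 15, value 8 + 12 = 20.
crate H + crate A: weight 2 + 12 = 14 ≤ 15, value 8 + 10 = 18.
crate H + crate C: weight 2 + 8 = 10 ≤ 15, value 8 + 9 = 17.
Best is crate H and crate G with total value 20.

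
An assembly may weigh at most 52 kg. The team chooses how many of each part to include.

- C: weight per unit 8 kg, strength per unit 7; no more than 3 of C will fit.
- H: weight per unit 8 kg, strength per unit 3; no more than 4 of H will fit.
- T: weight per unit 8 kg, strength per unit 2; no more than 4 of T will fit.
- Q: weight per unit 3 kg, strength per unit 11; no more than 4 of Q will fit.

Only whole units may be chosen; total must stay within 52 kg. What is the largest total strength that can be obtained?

3×C, 1×H, 1×T, and 4×Q: weight 52 ≤ 52, strength 3·7 + 1·3 + 1·2 + 4·11 = 70.
3×C, 2×H, and 4×Q: weight 52 ≤ 52, strength 3·7 + 2·3 + 4·11 = 71.
Best is 71.

71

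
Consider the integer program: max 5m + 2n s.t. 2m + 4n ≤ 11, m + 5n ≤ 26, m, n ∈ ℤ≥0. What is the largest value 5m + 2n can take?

25

The continuous relaxation peaks at (5.5, 0) with value 27.50; rounding to a feasible lattice point costs some objective.
(m,n)=(5,0): 2·5+4·0=10≤11, 1·5+5·0=5≤26, objective 25.
(m,n)=(4,0): 2·4+4·0=8≤11, 1·4+5·0=4≤26, objective 20.
No feasible integer point exceeds 25.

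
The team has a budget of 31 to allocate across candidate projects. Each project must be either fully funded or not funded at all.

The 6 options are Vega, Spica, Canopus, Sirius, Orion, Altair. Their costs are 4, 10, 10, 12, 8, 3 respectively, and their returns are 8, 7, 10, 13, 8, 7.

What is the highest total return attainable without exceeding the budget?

38

Vega + Canopus + Sirius + Altair: cost 4 + 10 + 12 + 3 = 29 ≤ 31, return 8 + 10 + 13 + 7 = 38.
Vega + Sirius + Orion + Altair: cost 4 + 12 + 8 + 3 = 27 ≤ 31, return 8 + 13 + 8 + 7 = 36.
Best is Vega, Canopus, Sirius, and Altair with total return 38.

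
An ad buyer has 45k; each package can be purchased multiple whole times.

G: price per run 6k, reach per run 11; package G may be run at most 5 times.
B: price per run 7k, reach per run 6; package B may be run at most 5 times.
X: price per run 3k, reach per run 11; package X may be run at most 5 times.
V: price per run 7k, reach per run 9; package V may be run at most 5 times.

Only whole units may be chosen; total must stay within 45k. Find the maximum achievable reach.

5×G and 5×X: price 45 ≤ 45, reach 5·11 + 5·11 = 110.
4×G and 5×X: price 39 ≤ 45, reach 4·11 + 5·11 = 99.
Best is 110.

110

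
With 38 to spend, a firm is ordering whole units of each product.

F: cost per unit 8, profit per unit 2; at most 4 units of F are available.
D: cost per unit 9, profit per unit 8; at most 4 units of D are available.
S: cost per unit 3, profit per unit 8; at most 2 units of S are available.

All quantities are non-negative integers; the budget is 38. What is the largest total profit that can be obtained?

3×D and 2×S: cost 33 ≤ 38, profit 3·8 + 2·8 = 40.
1×F, 2×D, and 2×S: cost 32 ≤ 38, profit 1·2 + 2·8 + 2·8 = 34.
Best is 40.

40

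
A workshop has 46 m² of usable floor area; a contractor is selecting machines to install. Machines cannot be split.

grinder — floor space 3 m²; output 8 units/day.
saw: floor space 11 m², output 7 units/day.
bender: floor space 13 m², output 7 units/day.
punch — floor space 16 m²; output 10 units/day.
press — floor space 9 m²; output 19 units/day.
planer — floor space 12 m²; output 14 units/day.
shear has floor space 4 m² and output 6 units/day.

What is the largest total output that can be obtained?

57

grinder + bender + press + planer + shear: floor space 3 + 13 + 9 + 12 + 4 = 41 ≤ 46, output 8 + 7 + 19 + 14 + 6 = 54.
grinder + saw + press + planer + shear: floor space 3 + 11 + 9 + 12 + 4 = 39 ≤ 46, output 8 + 7 + 19 + 14 + 6 = 54.
grinder + punch + press + planer + shear: floor space 3 + 16 + 9 + 12 + 4 = 44 ≤ 46, output 8 + 10 + 19 + 14 + 6 = 57.
Best is grinder, punch, press, planer, and shear with total output 57.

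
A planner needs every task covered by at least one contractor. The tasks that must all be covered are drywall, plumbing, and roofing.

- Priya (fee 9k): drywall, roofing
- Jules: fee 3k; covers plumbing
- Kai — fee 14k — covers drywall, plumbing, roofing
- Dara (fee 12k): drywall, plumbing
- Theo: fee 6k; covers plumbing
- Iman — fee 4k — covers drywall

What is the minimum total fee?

This is a weighted set-cover instance.
The greedy cost-per-new-task heuristic would pick Jules, Iman, and Priya for 16, but a cheaper cover exists.
Choose Priya and Jules: together they cover drywall, plumbing, roofing — every task.
Total fee: 9 + 3 = 12.
No cover costs less than 12.

12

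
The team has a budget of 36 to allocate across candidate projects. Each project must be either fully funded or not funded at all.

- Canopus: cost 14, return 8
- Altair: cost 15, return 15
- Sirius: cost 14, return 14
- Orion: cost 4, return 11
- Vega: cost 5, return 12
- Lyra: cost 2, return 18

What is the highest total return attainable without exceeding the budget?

59

Altair + Sirius + Orion + Lyra: cost 15 + 14 + 4 + 2 = 35 ≤ 36, return 15 + 14 + 11 + 18 = 58.
Altair + Sirius + Vega + Lyra: cost 15 + 14 + 5 + 2 = 36 ≤ 36, return 15 + 14 + 12 + 18 = 59.
Best is Altair, Sirius, Vega, and Lyra with total return 59.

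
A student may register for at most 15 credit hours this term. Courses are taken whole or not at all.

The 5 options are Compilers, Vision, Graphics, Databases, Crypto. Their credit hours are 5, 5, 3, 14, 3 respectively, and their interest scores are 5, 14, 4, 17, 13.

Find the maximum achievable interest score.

Take Compilers, Vision, and Crypto: credit hours 5 + 5 + 3 = 13 ≤ 15, interest score 5 + 14 + 13 = 32.
No other feasible combination does better.

32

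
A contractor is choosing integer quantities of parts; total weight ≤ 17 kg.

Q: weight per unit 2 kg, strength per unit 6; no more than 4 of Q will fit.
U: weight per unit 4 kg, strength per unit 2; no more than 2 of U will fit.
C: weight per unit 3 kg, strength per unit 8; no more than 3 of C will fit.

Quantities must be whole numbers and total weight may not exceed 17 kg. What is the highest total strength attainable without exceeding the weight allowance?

48

4×Q and 3×C: weight 17 ≤ 17, strength 4·6 + 3·8 = 48.
3×Q and 3×C: weight 15 ≤ 17, strength 3·6 + 3·8 = 42.
Best is 48.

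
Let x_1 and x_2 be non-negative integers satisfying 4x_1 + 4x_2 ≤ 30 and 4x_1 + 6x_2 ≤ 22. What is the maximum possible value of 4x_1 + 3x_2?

The continuous relaxation peaks at (5.5, 0) with value 22.00; rounding to a feasible lattice point costs some objective.
(x_1,x_2)=(5,0): 4·5+4·0=20≤30, 4·5+6·0=20≤22, objective 20.
(x_1,x_2)=(4,1): 4·4+4·1=20≤30, 4·4+6·1=22≤22, objective 19.
(x_1,x_2)=(4,0): 4·4+4·0=16≤30, 4·4+6·0=16≤22, objective 16.
No feasible integer point exceeds 20.

20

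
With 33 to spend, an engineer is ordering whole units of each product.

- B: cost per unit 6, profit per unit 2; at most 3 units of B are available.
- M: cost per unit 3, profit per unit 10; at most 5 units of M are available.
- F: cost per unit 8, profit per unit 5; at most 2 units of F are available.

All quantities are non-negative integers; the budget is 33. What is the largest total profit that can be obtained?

1×B, 5×M, and 1×F: cost 29 ≤ 33, profit 1·2 + 5·10 + 1·5 = 57.
5×M and 2×F: cost 31 ≤ 33, profit 5·10 + 2·5 = 60.
Best is 60.

60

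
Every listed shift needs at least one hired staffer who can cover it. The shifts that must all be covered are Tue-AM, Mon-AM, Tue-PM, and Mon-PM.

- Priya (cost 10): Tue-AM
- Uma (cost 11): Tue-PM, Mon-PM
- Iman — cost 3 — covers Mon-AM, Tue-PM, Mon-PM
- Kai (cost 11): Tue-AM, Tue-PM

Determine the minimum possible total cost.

13

Choose Priya and Iman: together they cover Tue-AM, Mon-AM, Tue-PM, Mon-PM — every shift.
Total cost: 10 + 3 = 13.
No cover costs less than 13.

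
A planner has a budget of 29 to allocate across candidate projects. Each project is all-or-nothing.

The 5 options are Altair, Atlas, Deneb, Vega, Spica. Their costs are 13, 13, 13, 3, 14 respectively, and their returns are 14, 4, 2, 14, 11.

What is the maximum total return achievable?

Allowing fractional choices, the relaxed optimum would be about 38.2, but projects are indivisible.
Altair + Deneb + Vega: cost 13 + 13 + 3 = 29 ≤ 29, return 14 + 2 + 14 = 30.
Altair + Atlas + Vega: cost 13 + 13 + 3 = 29 ≤ 29, return 14 + 4 + 14 = 32.
Altair + Vega: cost 13 + 3 = 16 ≤ 29, return 14 + 14 = 28.
Best is Altair, Atlas, and Vega with total return 32.

32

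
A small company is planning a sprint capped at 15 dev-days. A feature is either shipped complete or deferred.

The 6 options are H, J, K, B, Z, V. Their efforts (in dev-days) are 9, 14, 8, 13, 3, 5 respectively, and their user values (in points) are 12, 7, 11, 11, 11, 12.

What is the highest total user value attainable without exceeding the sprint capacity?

Allowing fractional choices, the relaxed optimum would be about 32.6, but features are indivisible.
H + V: effort 9 + 5 = 14 ≤ 15, user value 12 + 12 = 24.
H + Z: effort 9 + 3 = 12 ≤ 15, user value 12 + 11 = 23.
Z + V: effort 3 + 5 = 8 ≤ 15, user value 11 + 12 = 23.
Best is H and V with total user value 24.

24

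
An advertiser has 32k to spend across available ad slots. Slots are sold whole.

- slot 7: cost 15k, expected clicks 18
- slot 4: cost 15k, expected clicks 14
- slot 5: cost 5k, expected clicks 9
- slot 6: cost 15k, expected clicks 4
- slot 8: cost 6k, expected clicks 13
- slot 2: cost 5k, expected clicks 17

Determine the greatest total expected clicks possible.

57

Allowing fractional choices, the relaxed optimum would be about 57.9, but ad slots are indivisible.
slot 7 + slot 8 + slot 2: cost 15 + 6 + 5 = 26 ≤ 32, expected clicks 18 + 13 + 17 = 48.
slot 4 + slot 5 + slot 8 + slot 2: cost 15 + 5 + 6 + 5 = 31 ≤ 32, expected clicks 14 + 9 + 13 + 17 = 53.
slot 7 + slot 5 + slot 8 + slot 2: cost 15 + 5 + 6 + 5 = 31 ≤ 32, expected clicks 18 + 9 + 13 + 17 = 57.
Best is slot 7, slot 5, slot 8, and slot 2 with total expected clicks 57.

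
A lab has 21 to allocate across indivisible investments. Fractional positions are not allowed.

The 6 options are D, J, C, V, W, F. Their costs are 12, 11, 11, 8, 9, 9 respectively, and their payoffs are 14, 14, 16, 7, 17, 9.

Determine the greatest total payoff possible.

33

This is an integer program with binary decision variables.
Allowing fractional choices, the relaxed optimum would be about 34.3, but investments are indivisible.
C + W: cost 11 + 9 = 20 ≤ 21, payoff 16 + 17 = 33.
J + W: cost 11 + 9 = 20 ≤ 21, payoff 14 + 17 = 31.
D + W: cost 12 + 9 = 21 ≤ 21, payoff 14 + 17 = 31.
Best is C and W with total payoff 33.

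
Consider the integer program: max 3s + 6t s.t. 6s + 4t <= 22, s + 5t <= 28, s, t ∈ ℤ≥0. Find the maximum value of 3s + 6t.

Relaxing integrality, the LP optimum is 33.00 at (s,t) = (0, 5.5), which is not an integer point.
(s,t)=(0,5): 6·0+4·5=20≤22, 1·0+5·5=25≤28, objective 30.
(s,t)=(1,4): 6·1+4·4=22≤22, 1·1+5·4=21≤28, objective 27.
(s,t)=(0,4): 6·0+4·4=16≤22, 1·0+5·4=20≤28, objective 24.
The best lattice point is (0,5), giving 30.

30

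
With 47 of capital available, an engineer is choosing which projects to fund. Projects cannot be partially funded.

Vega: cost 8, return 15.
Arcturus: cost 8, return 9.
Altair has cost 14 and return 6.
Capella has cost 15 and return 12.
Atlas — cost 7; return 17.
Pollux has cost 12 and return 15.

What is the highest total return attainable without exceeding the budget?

This is an integer program with binary decision variables.
Take Vega, Capella, Atlas, and Pollux: cost 8 + 15 + 7 + 12 = 42 ≤ 47, return 15 + 12 + 17 + 15 = 59.
No other feasible combination does better.

59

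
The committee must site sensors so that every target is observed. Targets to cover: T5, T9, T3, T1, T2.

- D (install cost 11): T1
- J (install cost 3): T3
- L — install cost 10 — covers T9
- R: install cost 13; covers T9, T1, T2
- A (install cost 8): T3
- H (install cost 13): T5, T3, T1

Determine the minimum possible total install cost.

26

This is an integer covering problem.
The greedy cost-per-new-target heuristic would pick J, R, and H for 29, but a cheaper cover exists.
Choose R and H: together they cover T5, T9, T3, T1, T2 — every target.
Total install cost: 13 + 13 = 26.
No cover costs less than 26.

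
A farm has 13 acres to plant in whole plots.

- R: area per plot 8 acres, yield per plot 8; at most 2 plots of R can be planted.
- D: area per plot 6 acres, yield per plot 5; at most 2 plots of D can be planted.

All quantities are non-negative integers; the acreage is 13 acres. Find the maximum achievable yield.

R has the best ratio (8/8); taking only R gives at most 1×8 = 8 (stopped by the area limit).
Mixing does better — 2×D: area 12 ≤ 13, yield 2·5 = 10.

10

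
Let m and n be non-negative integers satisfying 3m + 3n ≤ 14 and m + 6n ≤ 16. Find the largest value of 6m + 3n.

(m,n)=(4,0): 3·4+3·0=12≤14, 1·4+6·0=4≤16, objective 24.
(m,n)=(3,1): 3·3+3·1=12≤14, 1·3+6·1=9≤16, objective 21.
(m,n)=(3,0): 3·3+3·0=9≤14, 1·3+6·0=3≤16, objective 18.
The best lattice point is (4,0), giving 24.

24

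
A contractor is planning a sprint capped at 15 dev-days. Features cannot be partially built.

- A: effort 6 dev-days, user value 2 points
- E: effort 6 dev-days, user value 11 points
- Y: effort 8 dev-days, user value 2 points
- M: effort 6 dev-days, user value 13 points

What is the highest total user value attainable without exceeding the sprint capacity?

24

Y + M: effort 8 + 6 = 14 ≤ 15, user value 2 + 13 = 15.
A + M: effort 6 + 6 = 12 ≤ 15, user value 2 + 13 = 15.
E + M: effort 6 + 6 = 12 ≤ 15, user value 11 + 13 = 24.
Best is E and M with total user value 24.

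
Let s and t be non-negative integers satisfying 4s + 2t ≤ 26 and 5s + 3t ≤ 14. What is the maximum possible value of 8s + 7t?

(s,t)=(1,3) is feasible, giving 29.
(s,t)=(0,4) is feasible, giving 28.
(s,t)=(1,2) is feasible, giving 22.
Maximum is 29 at (s,t)=(1,3).

29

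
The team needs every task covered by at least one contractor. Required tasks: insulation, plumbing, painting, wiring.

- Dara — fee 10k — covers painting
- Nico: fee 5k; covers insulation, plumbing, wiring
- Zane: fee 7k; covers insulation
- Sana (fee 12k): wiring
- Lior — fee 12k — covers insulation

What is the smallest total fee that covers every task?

15

Choose Dara and Nico: together they cover insulation, plumbing, painting, wiring — every task.
Total fee: 10 + 5 = 15.
No cover costs less than 15.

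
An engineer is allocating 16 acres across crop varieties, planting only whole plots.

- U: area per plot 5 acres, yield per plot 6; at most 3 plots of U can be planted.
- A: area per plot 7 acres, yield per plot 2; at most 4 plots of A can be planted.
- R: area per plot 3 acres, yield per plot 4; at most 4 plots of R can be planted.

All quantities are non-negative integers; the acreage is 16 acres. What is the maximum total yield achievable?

R has the best ratio (4/3); taking only R gives at most 4×4 = 16 (stopped by the supply cap of 4).
Mixing does better — 2×U and 2×R: area 16 ≤ 16, yield 2·6 + 2·4 = 20.

20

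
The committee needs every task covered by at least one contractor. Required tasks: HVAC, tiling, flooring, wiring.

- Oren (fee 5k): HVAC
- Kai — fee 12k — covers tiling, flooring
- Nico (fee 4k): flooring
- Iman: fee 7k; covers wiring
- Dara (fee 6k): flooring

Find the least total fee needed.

The greedy cost-per-new-task heuristic would pick Nico, Oren, Iman, and Kai for 28, but a cheaper cover exists.
Choose Oren, Kai, and Iman: together they cover HVAC, tiling, flooring, wiring — every task.
Total fee: 5 + 12 + 7 = 24.
No cover costs less than 24.

24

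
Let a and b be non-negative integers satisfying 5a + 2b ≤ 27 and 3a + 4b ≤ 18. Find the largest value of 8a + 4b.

40

(a,b)=(5,0): 5·5+2·0=25≤27, 3·5+4·0=15≤18, objective 40.
(a,b)=(4,1): 5·4+2·1=22≤27, 3·4+4·1=16≤18, objective 36.
(a,b)=(4,0): 5·4+2·0=20≤27, 3·4+4·0=12≤18, objective 32.
No feasible integer point exceeds 40.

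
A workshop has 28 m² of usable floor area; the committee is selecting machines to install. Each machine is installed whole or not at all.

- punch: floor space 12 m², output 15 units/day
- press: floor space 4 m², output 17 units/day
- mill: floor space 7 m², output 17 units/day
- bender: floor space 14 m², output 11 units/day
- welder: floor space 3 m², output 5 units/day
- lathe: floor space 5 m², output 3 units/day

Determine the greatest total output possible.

Treat it as a binary knapsack problem.
Take punch, press, mill, and welder: floor space 12 + 4 + 7 + 3 = 26 ≤ 28, output 15 + 17 + 17 + 5 = 54.
No other feasible combination does better.

54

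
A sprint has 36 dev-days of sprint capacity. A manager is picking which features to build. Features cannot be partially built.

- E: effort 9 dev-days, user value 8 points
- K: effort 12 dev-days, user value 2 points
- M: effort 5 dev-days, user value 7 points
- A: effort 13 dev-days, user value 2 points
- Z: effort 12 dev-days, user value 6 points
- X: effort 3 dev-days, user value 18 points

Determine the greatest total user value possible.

Allowing fractional choices, the relaxed optimum would be about 40.2, but features are indivisible.
E + K + M + X: effort 9 + 12 + 5 + 3 = 29 ≤ 36, user value 8 + 2 + 7 + 18 = 35.
E + M + A + X: effort 9 + 5 + 13 + 3 = 30 ≤ 36, user value 8 + 7 + 2 + 18 = 35.
E + M + Z + X: effort 9 + 5 + 12 + 3 = 29 ≤ 36, user value 8 + 7 + 6 + 18 = 39.
Best is E, M, Z, and X with total user value 39.

39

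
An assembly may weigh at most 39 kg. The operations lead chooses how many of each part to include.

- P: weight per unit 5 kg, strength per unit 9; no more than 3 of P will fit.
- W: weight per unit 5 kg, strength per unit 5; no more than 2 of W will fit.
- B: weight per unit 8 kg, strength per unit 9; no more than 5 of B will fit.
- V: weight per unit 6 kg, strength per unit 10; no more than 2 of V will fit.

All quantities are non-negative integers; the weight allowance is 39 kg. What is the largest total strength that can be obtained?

P has the best ratio (9/5); taking only P gives at most 3×9 = 27 (stopped by the supply cap of 3).
Mixing does better — 3×P, 2×W, and 2×V: weight 37 ≤ 39, strength 3·9 + 2·5 + 2·10 = 57.

57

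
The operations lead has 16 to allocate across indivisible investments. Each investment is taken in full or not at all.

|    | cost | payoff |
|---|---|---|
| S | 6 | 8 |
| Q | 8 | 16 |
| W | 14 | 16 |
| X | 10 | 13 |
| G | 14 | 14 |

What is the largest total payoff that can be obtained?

24

Allowing fractional choices, the relaxed optimum would be about 26.6, but investments are indivisible.
S + Q: cost 6 + 8 = 14 ≤ 16, payoff 8 + 16 = 24.
Q: cost 8 ≤ 16, payoff 16.
S + X: cost 6 + 10 = 16 ≤ 16, payoff 8 + 13 = 21.
Best is S and Q with total payoff 24.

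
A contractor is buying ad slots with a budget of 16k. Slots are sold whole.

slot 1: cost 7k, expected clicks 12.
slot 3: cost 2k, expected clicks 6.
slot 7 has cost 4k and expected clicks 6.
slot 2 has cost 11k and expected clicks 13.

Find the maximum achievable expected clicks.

Take slot 1, slot 3, and slot 7: cost 7 + 2 + 4 = 13 ≤ 16, expected clicks 12 + 6 + 6 = 24.
No other feasible combination does better.

24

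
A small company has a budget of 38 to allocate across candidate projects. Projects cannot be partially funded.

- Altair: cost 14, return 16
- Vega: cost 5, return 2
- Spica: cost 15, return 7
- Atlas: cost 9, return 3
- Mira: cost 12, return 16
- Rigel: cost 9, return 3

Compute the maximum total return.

35

Treat it as a binary knapsack problem.
Allowing fractional choices, the relaxed optimum would be about 37.6, but projects are indivisible.
Altair + Mira + Rigel: cost 14 + 12 + 9 = 35 ≤ 38, return 16 + 16 + 3 = 35.
Altair + Atlas + Mira: cost 14 + 9 + 12 = 35 ≤ 38, return 16 + 3 + 16 = 35.
Altair + Vega + Mira: cost 14 + 5 + 12 = 31 ≤ 38, return 16 + 2 + 16 = 34.
The maximum return is 35; one optimal choice is Altair, Atlas, and Mira.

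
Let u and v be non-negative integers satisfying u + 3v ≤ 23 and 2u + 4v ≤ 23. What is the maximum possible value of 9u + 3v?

99

(u,v)=(11,0) is feasible, giving 99.
(u,v)=(10,0) is feasible, giving 90.
Maximum is 99 at (u,v)=(11,0).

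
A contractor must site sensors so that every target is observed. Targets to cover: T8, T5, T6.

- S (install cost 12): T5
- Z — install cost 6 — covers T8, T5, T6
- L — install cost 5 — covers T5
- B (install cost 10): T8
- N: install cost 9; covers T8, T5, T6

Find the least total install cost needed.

6

Z alone covers T8, T5, T6 — every target.
Total install cost: 6.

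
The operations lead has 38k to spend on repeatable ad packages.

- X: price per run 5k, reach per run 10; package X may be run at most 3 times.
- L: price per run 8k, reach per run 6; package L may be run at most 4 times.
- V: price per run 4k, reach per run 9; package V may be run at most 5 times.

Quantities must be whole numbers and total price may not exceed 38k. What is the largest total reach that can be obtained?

This is a bounded integer knapsack.
2×X, 1×L, and 5×V: price 38 ≤ 38, reach 2·10 + 1·6 + 5·9 = 71.
3×X and 5×V: price 35 ≤ 38, reach 3·10 + 5·9 = 75.
Best is 75.

75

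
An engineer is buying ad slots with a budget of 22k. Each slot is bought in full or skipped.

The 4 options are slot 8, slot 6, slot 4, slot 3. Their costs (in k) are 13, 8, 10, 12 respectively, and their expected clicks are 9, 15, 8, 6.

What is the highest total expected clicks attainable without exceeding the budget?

Allowing fractional choices, the relaxed optimum would be about 25.8, but ad slots are indivisible.
slot 8 + slot 6: cost 13 + 8 = 21 ≤ 22, expected clicks 9 + 15 = 24.
slot 6 + slot 4: cost 8 + 10 = 18 ≤ 22, expected clicks 15 + 8 = 23.
slot 6 + slot 3: cost 8 + 12 = 20 ≤ 22, expected clicks 15 + 6 = 21.
Best is slot 8 and slot 6 with total expected clicks 24.

24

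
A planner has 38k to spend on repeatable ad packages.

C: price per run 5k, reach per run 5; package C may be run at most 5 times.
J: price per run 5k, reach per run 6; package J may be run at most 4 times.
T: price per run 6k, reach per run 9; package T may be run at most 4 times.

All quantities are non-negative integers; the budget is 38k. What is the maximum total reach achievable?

51

1×C, 3×J, and 3×T: price 38 ≤ 38, reach 1·5 + 3·6 + 3·9 = 50.
4×J and 3×T: price 38 ≤ 38, reach 4·6 + 3·9 = 51.
Best is 51.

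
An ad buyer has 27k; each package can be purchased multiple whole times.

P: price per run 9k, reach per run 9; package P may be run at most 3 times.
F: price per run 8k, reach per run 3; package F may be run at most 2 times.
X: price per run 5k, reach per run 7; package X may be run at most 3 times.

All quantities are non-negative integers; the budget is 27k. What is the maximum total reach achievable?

Take 1×P and 3×X: price 24 ≤ 27, reach 1·9 + 3·7 = 30.
X has the best ratio (7/5) and is taken to its limit of 3; remaining capacity is filled optimally with the others.

30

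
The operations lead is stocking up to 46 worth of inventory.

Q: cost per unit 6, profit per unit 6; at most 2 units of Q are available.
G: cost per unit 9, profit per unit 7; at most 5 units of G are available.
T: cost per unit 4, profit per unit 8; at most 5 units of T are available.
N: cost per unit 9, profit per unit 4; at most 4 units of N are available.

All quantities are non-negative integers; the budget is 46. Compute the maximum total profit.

2×Q, 1×G, and 5×T: cost 41 ≤ 46, profit 2·6 + 1·7 + 5·8 = 59.
1×Q, 2×G, and 5×T: cost 44 ≤ 46, profit 1·6 + 2·7 + 5·8 = 60.
Best is 60.

60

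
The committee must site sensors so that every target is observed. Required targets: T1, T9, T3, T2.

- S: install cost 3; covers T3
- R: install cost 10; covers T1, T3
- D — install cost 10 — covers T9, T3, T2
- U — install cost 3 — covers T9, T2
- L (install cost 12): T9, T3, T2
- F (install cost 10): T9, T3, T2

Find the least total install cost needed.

The greedy cost-per-new-target heuristic would pick U, S, and R for 16, but a cheaper cover exists.
Choose R and U: together they cover T1, T9, T3, T2 — every target.
Total install cost: 10 + 3 = 13.
No cover costs less than 13.

13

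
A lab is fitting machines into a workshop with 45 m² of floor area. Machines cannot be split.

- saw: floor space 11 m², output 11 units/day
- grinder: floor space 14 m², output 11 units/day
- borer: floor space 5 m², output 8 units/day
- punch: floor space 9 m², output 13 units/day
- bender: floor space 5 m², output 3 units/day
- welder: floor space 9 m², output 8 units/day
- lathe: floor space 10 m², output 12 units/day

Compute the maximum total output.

52

Allowing fractional choices, the relaxed optimum would be about 52.8, but machines are indivisible.
saw + borer + punch + bender + lathe: floor space 11 + 5 + 9 + 5 + 10 = 40 ≤ 45, output 11 + 8 + 13 + 3 + 12 = 47.
saw + borer + punch + welder + lathe: floor space 11 + 5 + 9 + 9 + 10 = 44 ≤ 45, output 11 + 8 + 13 + 8 + 12 = 52.
grinder + borer + punch + bender + lathe: floor space 14 + 5 + 9 + 5 + 10 = 43 ≤ 45, output 11 + 8 + 13 + 3 + 12 = 47.
Best is saw, borer, punch, welder, and lathe with total output 52.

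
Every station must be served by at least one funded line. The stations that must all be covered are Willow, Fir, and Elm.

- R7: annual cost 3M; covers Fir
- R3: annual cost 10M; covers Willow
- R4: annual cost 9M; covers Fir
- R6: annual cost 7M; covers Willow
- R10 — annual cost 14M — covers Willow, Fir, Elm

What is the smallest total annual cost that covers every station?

This is an integer covering problem.
The greedy cost-per-new-station heuristic would pick R7, R6, and R10 for 24, but a cheaper cover exists.
R10 alone covers Willow, Fir, Elm — every station.
Total annual cost: 14.
No cover costs less than 14.

14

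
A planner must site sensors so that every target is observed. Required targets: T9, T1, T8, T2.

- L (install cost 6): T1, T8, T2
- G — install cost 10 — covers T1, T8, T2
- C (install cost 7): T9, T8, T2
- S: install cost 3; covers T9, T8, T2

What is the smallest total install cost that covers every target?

Choose L and S: together they cover T9, T1, T8, T2 — every target.
Total install cost: 6 + 3 = 9.
No cover costs less than 9.

9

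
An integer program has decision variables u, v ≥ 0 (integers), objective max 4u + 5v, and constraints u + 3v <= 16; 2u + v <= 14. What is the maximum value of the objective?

Relaxing integrality, the LP optimum is 38.80 at (u,v) = (5.2, 3.6), which is not an integer point.
(u,v)=(4,4): 1·4+3·4=16≤16, 2·4+1·4=12≤14, objective 36.
(u,v)=(5,3): 1·5+3·3=14≤16, 2·5+1·3=13≤14, objective 35.
No feasible integer point exceeds 36.

36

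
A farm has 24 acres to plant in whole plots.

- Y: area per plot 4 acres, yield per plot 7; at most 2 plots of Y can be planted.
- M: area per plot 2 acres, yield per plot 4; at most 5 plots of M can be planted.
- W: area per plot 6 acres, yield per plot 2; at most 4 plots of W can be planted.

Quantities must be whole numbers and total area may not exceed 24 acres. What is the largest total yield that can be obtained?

2×Y, 5×M, and 1×W: area 24 ≤ 24, yield 2·7 + 5·4 + 1·2 = 36.
2×Y and 5×M: area 18 ≤ 24, yield 2·7 + 5·4 = 34.
Best is 36.

36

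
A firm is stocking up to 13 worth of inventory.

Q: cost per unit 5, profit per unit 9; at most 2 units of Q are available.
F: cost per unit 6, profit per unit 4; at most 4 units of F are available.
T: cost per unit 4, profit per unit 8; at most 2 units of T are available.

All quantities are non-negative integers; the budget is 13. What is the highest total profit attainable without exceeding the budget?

25

T has the best ratio (8/4); taking only T gives at most 2×8 = 16 (stopped by the supply cap of 2).
Mixing does better — 1×Q and 2×T: cost 13 ≤ 13, profit 1·9 + 2·8 = 25.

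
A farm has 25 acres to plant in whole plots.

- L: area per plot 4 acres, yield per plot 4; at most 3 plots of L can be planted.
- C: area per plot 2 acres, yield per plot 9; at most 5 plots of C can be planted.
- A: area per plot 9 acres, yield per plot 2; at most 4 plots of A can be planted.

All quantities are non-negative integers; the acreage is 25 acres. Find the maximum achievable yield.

2×L and 5×C: area 18 ≤ 25, yield 2·4 + 5·9 = 53.
3×L and 5×C: area 22 ≤ 25, yield 3·4 + 5·9 = 57.
Best is 57.

57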